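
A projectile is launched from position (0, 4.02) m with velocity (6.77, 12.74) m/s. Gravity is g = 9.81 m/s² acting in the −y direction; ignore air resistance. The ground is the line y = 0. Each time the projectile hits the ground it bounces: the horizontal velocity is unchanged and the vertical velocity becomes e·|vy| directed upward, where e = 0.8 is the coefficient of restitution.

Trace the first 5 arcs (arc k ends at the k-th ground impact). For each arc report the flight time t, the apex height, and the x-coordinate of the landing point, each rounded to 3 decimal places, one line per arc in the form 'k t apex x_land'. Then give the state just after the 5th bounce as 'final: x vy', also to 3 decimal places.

Arc 1: start y=4.020, vy=12.740 → t=2.882, apex=12.293, x_land=19.509, impact vy=-15.530
  bounce: vy ← 0.8·15.530 = 12.424
Arc 2: start y=0.000, vy=12.424 → t=2.533, apex=7.867, x_land=36.657, impact vy=-12.424
  bounce: vy ← 0.8·12.424 = 9.939
Arc 3: start y=0.000, vy=9.939 → t=2.026, apex=5.035, x_land=50.376, impact vy=-9.939
  bounce: vy ← 0.8·9.939 = 7.951
Arc 4: start y=0.000, vy=7.951 → t=1.621, apex=3.222, x_land=61.350, impact vy=-7.951
  bounce: vy ← 0.8·7.951 = 6.361
Arc 5: start y=0.000, vy=6.361 → t=1.297, apex=2.062, x_land=70.130, impact vy=-6.361
  bounce: vy ← 0.8·6.361 = 5.089

1 2.882 12.293 19.509
2 2.533 7.867 36.657
3 2.026 5.035 50.376
4 1.621 3.222 61.350
5 1.297 2.062 70.130
final: 70.130 5.089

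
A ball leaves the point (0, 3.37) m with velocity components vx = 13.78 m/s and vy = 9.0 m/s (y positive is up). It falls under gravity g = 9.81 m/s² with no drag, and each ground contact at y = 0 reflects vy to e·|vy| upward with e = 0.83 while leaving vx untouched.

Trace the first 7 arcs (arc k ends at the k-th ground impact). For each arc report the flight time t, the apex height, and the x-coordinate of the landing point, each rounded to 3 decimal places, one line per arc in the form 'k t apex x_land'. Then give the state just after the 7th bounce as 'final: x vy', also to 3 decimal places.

1 2.154 7.498 29.680
2 2.052 5.166 57.963
3 1.704 3.559 81.438
4 1.414 2.452 100.922
5 1.174 1.689 117.094
6 0.974 1.163 130.516
7 0.808 0.802 141.657
final: 141.657 3.291

Arc 1: start y=3.370, vy=9.000 → t=2.154, apex=7.498, x_land=29.680, impact vy=-12.129
  bounce: vy ← 0.83·12.129 = 10.067
Arc 2: start y=0.000, vy=10.067 → t=2.052, apex=5.166, x_land=57.963, impact vy=-10.067
  bounce: vy ← 0.83·10.067 = 8.356
Arc 3: start y=0.000, vy=8.356 → t=1.704, apex=3.559, x_land=81.438, impact vy=-8.356
  bounce: vy ← 0.83·8.356 = 6.935
Arc 4: start y=0.000, vy=6.935 → t=1.414, apex=2.452, x_land=100.922, impact vy=-6.935
  bounce: vy ← 0.83·6.935 = 5.756
Arc 5: start y=0.000, vy=5.756 → t=1.174, apex=1.689, x_land=117.094, impact vy=-5.756
  bounce: vy ← 0.83·5.756 = 4.778
Arc 6: start y=0.000, vy=4.778 → t=0.974, apex=1.163, x_land=130.516, impact vy=-4.778
  bounce: vy ← 0.83·4.778 = 3.966
Arc 7: start y=0.000, vy=3.966 → t=0.808, apex=0.802, x_land=141.657, impact vy=-3.966
  bounce: vy ← 0.83·3.966 = 3.291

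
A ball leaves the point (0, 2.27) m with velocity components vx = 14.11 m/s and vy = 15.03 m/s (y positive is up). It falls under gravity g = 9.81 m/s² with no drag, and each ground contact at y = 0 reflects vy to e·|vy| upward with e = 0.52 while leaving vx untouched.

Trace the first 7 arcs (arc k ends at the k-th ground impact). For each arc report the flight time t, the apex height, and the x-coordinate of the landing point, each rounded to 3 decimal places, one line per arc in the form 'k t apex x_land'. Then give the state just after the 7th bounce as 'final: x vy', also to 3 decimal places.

1 3.208 13.784 45.271
2 1.743 3.727 69.871
3 0.907 1.008 82.663
4 0.471 0.273 89.314
5 0.245 0.074 92.773
6 0.127 0.020 94.572
7 0.066 0.005 95.507
final: 95.507 0.169

Arc 1: start y=2.270, vy=15.030 → t=3.208, apex=13.784, x_land=45.271, impact vy=-16.445
  bounce: vy ← 0.52·16.445 = 8.551
Arc 2: start y=0.000, vy=8.551 → t=1.743, apex=3.727, x_land=69.871, impact vy=-8.551
  bounce: vy ← 0.52·8.551 = 4.447
Arc 3: start y=0.000, vy=4.447 → t=0.907, apex=1.008, x_land=82.663, impact vy=-4.447
  bounce: vy ← 0.52·4.447 = 2.312
Arc 4: start y=0.000, vy=2.312 → t=0.471, apex=0.273, x_land=89.314, impact vy=-2.312
  bounce: vy ← 0.52·2.312 = 1.202
Arc 5: start y=0.000, vy=1.202 → t=0.245, apex=0.074, x_land=92.773, impact vy=-1.202
  bounce: vy ← 0.52·1.202 = 0.625
Arc 6: start y=0.000, vy=0.625 → t=0.127, apex=0.020, x_land=94.572, impact vy=-0.625
  bounce: vy ← 0.52·0.625 = 0.325
Arc 7: start y=0.000, vy=0.325 → t=0.066, apex=0.005, x_land=95.507, impact vy=-0.325
  bounce: vy ← 0.52·0.325 = 0.169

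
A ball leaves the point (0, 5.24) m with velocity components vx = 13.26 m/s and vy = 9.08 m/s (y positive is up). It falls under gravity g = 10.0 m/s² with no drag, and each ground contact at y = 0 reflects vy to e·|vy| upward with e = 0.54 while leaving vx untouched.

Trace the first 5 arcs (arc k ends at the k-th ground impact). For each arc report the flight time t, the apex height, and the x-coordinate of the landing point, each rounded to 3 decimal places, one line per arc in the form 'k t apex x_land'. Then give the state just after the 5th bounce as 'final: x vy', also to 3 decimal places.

Arc 1: start y=5.240, vy=9.080 → t=2.276, apex=9.362, x_land=30.185, impact vy=-13.684
  bounce: vy ← 0.54·13.684 = 7.389
Arc 2: start y=0.000, vy=7.389 → t=1.478, apex=2.730, x_land=49.781, impact vy=-7.389
  bounce: vy ← 0.54·7.389 = 3.990
Arc 3: start y=0.000, vy=3.990 → t=0.798, apex=0.796, x_land=60.363, impact vy=-3.990
  bounce: vy ← 0.54·3.990 = 2.155
Arc 4: start y=0.000, vy=2.155 → t=0.431, apex=0.232, x_land=66.077, impact vy=-2.155
  bounce: vy ← 0.54·2.155 = 1.164
Arc 5: start y=0.000, vy=1.164 → t=0.233, apex=0.068, x_land=69.163, impact vy=-1.164
  bounce: vy ← 0.54·1.164 = 0.628

1 2.276 9.362 30.185
2 1.478 2.730 49.781
3 0.798 0.796 60.363
4 0.431 0.232 66.077
5 0.233 0.068 69.163
final: 69.163 0.628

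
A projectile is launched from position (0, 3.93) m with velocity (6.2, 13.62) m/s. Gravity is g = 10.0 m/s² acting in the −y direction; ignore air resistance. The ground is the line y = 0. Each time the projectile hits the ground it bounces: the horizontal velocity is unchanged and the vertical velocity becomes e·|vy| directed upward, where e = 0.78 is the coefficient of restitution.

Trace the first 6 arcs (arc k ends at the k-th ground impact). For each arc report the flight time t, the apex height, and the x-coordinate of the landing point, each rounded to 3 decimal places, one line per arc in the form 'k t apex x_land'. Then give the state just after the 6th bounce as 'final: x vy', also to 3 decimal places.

1 2.987 13.205 18.520
2 2.535 8.034 34.238
3 1.977 4.888 46.499
4 1.542 2.974 56.062
5 1.203 1.809 63.521
6 0.938 1.101 69.339
final: 69.339 3.660

Arc 1: start y=3.930, vy=13.620 → t=2.987, apex=13.205, x_land=18.520, impact vy=-16.251
  bounce: vy ← 0.78·16.251 = 12.676
Arc 2: start y=0.000, vy=12.676 → t=2.535, apex=8.034, x_land=34.238, impact vy=-12.676
  bounce: vy ← 0.78·12.676 = 9.887
Arc 3: start y=0.000, vy=9.887 → t=1.977, apex=4.888, x_land=46.499, impact vy=-9.887
  bounce: vy ← 0.78·9.887 = 7.712
Arc 4: start y=0.000, vy=7.712 → t=1.542, apex=2.974, x_land=56.062, impact vy=-7.712
  bounce: vy ← 0.78·7.712 = 6.015
Arc 5: start y=0.000, vy=6.015 → t=1.203, apex=1.809, x_land=63.521, impact vy=-6.015
  bounce: vy ← 0.78·6.015 = 4.692
Arc 6: start y=0.000, vy=4.692 → t=0.938, apex=1.101, x_land=69.339, impact vy=-4.692
  bounce: vy ← 0.78·4.692 = 3.660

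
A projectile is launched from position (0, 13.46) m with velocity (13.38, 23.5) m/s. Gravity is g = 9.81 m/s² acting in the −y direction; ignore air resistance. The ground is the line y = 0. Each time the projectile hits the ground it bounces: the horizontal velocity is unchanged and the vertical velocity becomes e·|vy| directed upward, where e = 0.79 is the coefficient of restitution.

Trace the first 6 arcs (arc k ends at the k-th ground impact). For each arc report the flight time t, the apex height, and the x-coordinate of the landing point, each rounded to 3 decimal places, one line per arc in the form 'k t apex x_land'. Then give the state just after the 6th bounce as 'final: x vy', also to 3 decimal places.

Arc 1: start y=13.460, vy=23.500 → t=5.308, apex=41.607, x_land=71.021, impact vy=-28.572
  bounce: vy ← 0.79·28.572 = 22.572
Arc 2: start y=0.000, vy=22.572 → t=4.602, apex=25.967, x_land=132.592, impact vy=-22.572
  bounce: vy ← 0.79·22.572 = 17.832
Arc 3: start y=0.000, vy=17.832 → t=3.635, apex=16.206, x_land=181.234, impact vy=-17.832
  bounce: vy ← 0.79·17.832 = 14.087
Arc 4: start y=0.000, vy=14.087 → t=2.872, apex=10.114, x_land=219.660, impact vy=-14.087
  bounce: vy ← 0.79·14.087 = 11.129
Arc 5: start y=0.000, vy=11.129 → t=2.269, apex=6.312, x_land=250.018, impact vy=-11.129
  bounce: vy ← 0.79·11.129 = 8.792
Arc 6: start y=0.000, vy=8.792 → t=1.792, apex=3.939, x_land=274.000, impact vy=-8.792
  bounce: vy ← 0.79·8.792 = 6.945

1 5.308 41.607 71.021
2 4.602 25.967 132.592
3 3.635 16.206 181.234
4 2.872 10.114 219.660
5 2.269 6.312 250.018
6 1.792 3.939 274.000
final: 274.000 6.945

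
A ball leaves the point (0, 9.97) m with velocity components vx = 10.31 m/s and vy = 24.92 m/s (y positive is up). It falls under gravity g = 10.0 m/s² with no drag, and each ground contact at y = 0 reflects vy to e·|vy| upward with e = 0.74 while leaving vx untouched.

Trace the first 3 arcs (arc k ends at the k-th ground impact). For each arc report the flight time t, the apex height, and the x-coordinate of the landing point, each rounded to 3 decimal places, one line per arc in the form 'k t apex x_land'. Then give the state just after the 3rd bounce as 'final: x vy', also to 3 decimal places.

1 5.356 41.020 55.223
2 4.239 22.463 98.929
3 3.137 12.301 131.271
final: 131.271 11.607

Arc 1: start y=9.970, vy=24.920 → t=5.356, apex=41.020, x_land=55.223, impact vy=-28.643
  bounce: vy ← 0.74·28.643 = 21.196
Arc 2: start y=0.000, vy=21.196 → t=4.239, apex=22.463, x_land=98.929, impact vy=-21.196
  bounce: vy ← 0.74·21.196 = 15.685
Arc 3: start y=0.000, vy=15.685 → t=3.137, apex=12.301, x_land=131.271, impact vy=-15.685
  bounce: vy ← 0.74·15.685 = 11.607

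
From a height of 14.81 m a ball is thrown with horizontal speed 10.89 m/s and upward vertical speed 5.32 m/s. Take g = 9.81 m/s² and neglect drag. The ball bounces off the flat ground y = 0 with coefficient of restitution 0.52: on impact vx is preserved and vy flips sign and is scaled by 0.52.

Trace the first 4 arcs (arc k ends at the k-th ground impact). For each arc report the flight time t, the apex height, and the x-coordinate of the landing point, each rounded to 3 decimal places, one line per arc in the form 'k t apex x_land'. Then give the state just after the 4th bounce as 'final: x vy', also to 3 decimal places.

1 2.363 16.253 25.729
2 1.893 4.395 46.345
3 0.984 1.188 57.065
4 0.512 0.321 62.639
final: 62.639 1.306

Arc 1: start y=14.810, vy=5.320 → t=2.363, apex=16.253, x_land=25.729, impact vy=-17.857
  bounce: vy ← 0.52·17.857 = 9.286
Arc 2: start y=0.000, vy=9.286 → t=1.893, apex=4.395, x_land=46.345, impact vy=-9.286
  bounce: vy ← 0.52·9.286 = 4.829
Arc 3: start y=0.000, vy=4.829 → t=0.984, apex=1.188, x_land=57.065, impact vy=-4.829
  bounce: vy ← 0.52·4.829 = 2.511
Arc 4: start y=0.000, vy=2.511 → t=0.512, apex=0.321, x_land=62.639, impact vy=-2.511
  bounce: vy ← 0.52·2.511 = 1.306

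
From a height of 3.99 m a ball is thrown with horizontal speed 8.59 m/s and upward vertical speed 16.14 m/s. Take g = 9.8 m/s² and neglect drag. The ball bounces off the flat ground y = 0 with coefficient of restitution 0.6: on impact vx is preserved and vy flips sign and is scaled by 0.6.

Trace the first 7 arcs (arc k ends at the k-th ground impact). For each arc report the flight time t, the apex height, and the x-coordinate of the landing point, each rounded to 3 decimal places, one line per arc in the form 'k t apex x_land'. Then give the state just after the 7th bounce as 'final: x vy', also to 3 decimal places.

1 3.525 17.281 30.279
2 2.254 6.221 49.637
3 1.352 2.240 61.251
4 0.811 0.806 68.220
5 0.487 0.290 72.402
6 0.292 0.104 74.910
7 0.175 0.038 76.416
final: 76.416 0.515

Arc 1: start y=3.990, vy=16.140 → t=3.525, apex=17.281, x_land=30.279, impact vy=-18.404
  bounce: vy ← 0.6·18.404 = 11.042
Arc 2: start y=0.000, vy=11.042 → t=2.254, apex=6.221, x_land=49.637, impact vy=-11.042
  bounce: vy ← 0.6·11.042 = 6.625
Arc 3: start y=0.000, vy=6.625 → t=1.352, apex=2.240, x_land=61.251, impact vy=-6.625
  bounce: vy ← 0.6·6.625 = 3.975
Arc 4: start y=0.000, vy=3.975 → t=0.811, apex=0.806, x_land=68.220, impact vy=-3.975
  bounce: vy ← 0.6·3.975 = 2.385
Arc 5: start y=0.000, vy=2.385 → t=0.487, apex=0.290, x_land=72.402, impact vy=-2.385
  bounce: vy ← 0.6·2.385 = 1.431
Arc 6: start y=0.000, vy=1.431 → t=0.292, apex=0.104, x_land=74.910, impact vy=-1.431
  bounce: vy ← 0.6·1.431 = 0.859
Arc 7: start y=0.000, vy=0.859 → t=0.175, apex=0.038, x_land=76.416, impact vy=-0.859
  bounce: vy ← 0.6·0.859 = 0.515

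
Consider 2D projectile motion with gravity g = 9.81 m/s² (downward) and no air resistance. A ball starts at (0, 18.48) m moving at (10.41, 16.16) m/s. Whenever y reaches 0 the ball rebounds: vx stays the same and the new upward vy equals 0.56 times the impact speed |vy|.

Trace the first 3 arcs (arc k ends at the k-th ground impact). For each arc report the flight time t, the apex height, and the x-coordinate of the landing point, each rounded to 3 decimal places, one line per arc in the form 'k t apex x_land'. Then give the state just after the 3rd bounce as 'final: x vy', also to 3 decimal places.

Arc 1: start y=18.480, vy=16.160 → t=4.193, apex=31.790, x_land=43.650, impact vy=-24.974
  bounce: vy ← 0.56·24.974 = 13.986
Arc 2: start y=0.000, vy=13.986 → t=2.851, apex=9.969, x_land=73.332, impact vy=-13.986
  bounce: vy ← 0.56·13.986 = 7.832
Arc 3: start y=0.000, vy=7.832 → t=1.597, apex=3.126, x_land=89.955, impact vy=-7.832
  bounce: vy ← 0.56·7.832 = 4.386

1 4.193 31.790 43.650
2 2.851 9.969 73.332
3 1.597 3.126 89.955
final: 89.955 4.386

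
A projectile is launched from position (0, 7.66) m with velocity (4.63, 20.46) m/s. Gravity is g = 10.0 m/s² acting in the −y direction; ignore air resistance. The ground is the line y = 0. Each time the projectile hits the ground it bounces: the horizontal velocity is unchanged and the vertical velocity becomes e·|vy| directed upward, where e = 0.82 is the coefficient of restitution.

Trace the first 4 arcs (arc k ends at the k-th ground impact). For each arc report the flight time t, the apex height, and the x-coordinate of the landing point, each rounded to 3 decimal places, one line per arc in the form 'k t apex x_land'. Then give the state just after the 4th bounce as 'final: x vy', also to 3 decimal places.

1 4.437 28.591 20.545
2 3.922 19.224 38.702
3 3.216 12.926 53.591
4 2.637 8.692 65.800
final: 65.800 10.811

Arc 1: start y=7.660, vy=20.460 → t=4.437, apex=28.591, x_land=20.545, impact vy=-23.913
  bounce: vy ← 0.82·23.913 = 19.608
Arc 2: start y=0.000, vy=19.608 → t=3.922, apex=19.224, x_land=38.702, impact vy=-19.608
  bounce: vy ← 0.82·19.608 = 16.079
Arc 3: start y=0.000, vy=16.079 → t=3.216, apex=12.926, x_land=53.591, impact vy=-16.079
  bounce: vy ← 0.82·16.079 = 13.185
Arc 4: start y=0.000, vy=13.185 → t=2.637, apex=8.692, x_land=65.800, impact vy=-13.185
  bounce: vy ← 0.82·13.185 = 10.811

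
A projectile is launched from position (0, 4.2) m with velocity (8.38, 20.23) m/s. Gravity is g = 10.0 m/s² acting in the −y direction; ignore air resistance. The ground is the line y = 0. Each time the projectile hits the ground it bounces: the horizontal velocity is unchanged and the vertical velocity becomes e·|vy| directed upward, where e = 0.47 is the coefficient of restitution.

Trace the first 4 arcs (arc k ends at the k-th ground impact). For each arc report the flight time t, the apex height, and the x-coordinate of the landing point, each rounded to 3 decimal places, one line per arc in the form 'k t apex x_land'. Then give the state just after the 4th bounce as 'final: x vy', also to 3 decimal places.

Arc 1: start y=4.200, vy=20.230 → t=4.244, apex=24.663, x_land=35.564, impact vy=-22.209
  bounce: vy ← 0.47·22.209 = 10.438
Arc 2: start y=0.000, vy=10.438 → t=2.088, apex=5.448, x_land=53.059, impact vy=-10.438
  bounce: vy ← 0.47·10.438 = 4.906
Arc 3: start y=0.000, vy=4.906 → t=0.981, apex=1.203, x_land=61.281, impact vy=-4.906
  bounce: vy ← 0.47·4.906 = 2.306
Arc 4: start y=0.000, vy=2.306 → t=0.461, apex=0.266, x_land=65.146, impact vy=-2.306
  bounce: vy ← 0.47·2.306 = 1.084

1 4.244 24.663 35.564
2 2.088 5.448 53.059
3 0.981 1.203 61.281
4 0.461 0.266 65.146
final: 65.146 1.084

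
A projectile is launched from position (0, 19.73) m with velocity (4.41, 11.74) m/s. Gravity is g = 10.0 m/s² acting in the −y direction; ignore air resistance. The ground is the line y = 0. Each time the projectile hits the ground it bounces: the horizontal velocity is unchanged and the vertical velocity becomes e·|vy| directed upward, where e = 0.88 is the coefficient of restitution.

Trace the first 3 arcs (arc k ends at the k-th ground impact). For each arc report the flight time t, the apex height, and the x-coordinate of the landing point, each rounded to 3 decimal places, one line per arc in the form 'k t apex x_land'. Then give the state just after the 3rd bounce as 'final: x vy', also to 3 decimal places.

Arc 1: start y=19.730, vy=11.740 → t=3.481, apex=26.621, x_land=15.353, impact vy=-23.074
  bounce: vy ← 0.88·23.074 = 20.305
Arc 2: start y=0.000, vy=20.305 → t=4.061, apex=20.616, x_land=33.263, impact vy=-20.305
  bounce: vy ← 0.88·20.305 = 17.869
Arc 3: start y=0.000, vy=17.869 → t=3.574, apex=15.965, x_land=49.023, impact vy=-17.869
  bounce: vy ← 0.88·17.869 = 15.725

1 3.481 26.621 15.353
2 4.061 20.616 33.263
3 3.574 15.965 49.023
final: 49.023 15.725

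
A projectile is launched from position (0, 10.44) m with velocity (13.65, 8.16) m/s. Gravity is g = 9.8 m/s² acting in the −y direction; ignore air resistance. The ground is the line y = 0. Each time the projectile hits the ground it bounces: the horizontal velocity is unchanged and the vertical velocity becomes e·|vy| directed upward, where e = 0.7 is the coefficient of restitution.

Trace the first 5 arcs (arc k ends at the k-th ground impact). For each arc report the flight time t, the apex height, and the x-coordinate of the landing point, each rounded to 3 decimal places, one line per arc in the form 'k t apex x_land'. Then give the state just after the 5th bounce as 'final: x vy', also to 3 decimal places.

1 2.513 13.837 34.304
2 2.353 6.780 66.417
3 1.647 3.322 88.897
4 1.153 1.628 104.632
5 0.807 0.798 115.647
final: 115.647 2.768

Arc 1: start y=10.440, vy=8.160 → t=2.513, apex=13.837, x_land=34.304, impact vy=-16.468
  bounce: vy ← 0.7·16.468 = 11.528
Arc 2: start y=0.000, vy=11.528 → t=2.353, apex=6.780, x_land=66.417, impact vy=-11.528
  bounce: vy ← 0.7·11.528 = 8.070
Arc 3: start y=0.000, vy=8.070 → t=1.647, apex=3.322, x_land=88.897, impact vy=-8.070
  bounce: vy ← 0.7·8.070 = 5.649
Arc 4: start y=0.000, vy=5.649 → t=1.153, apex=1.628, x_land=104.632, impact vy=-5.649
  bounce: vy ← 0.7·5.649 = 3.954
Arc 5: start y=0.000, vy=3.954 → t=0.807, apex=0.798, x_land=115.647, impact vy=-3.954
  bounce: vy ← 0.7·3.954 = 2.768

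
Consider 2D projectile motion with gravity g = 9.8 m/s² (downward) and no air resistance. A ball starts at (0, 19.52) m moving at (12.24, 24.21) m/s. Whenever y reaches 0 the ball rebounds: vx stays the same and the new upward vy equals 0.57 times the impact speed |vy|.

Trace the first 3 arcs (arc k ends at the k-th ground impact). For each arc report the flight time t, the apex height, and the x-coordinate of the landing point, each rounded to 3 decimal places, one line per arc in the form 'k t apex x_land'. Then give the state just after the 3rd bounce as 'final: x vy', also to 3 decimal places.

1 5.646 49.424 69.111
2 3.621 16.058 113.427
3 2.064 5.217 138.687
final: 138.687 5.764

Arc 1: start y=19.520, vy=24.210 → t=5.646, apex=49.424, x_land=69.111, impact vy=-31.124
  bounce: vy ← 0.57·31.124 = 17.741
Arc 2: start y=0.000, vy=17.741 → t=3.621, apex=16.058, x_land=113.427, impact vy=-17.741
  bounce: vy ← 0.57·17.741 = 10.112
Arc 3: start y=0.000, vy=10.112 → t=2.064, apex=5.217, x_land=138.687, impact vy=-10.112
  bounce: vy ← 0.57·10.112 = 5.764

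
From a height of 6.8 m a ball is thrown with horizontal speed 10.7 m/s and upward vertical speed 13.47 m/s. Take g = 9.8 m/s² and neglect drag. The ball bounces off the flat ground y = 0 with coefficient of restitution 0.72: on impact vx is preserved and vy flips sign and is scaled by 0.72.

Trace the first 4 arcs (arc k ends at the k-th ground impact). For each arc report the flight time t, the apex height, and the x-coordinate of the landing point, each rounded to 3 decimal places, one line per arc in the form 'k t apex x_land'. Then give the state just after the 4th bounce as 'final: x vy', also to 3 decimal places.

Arc 1: start y=6.800, vy=13.470 → t=3.185, apex=16.057, x_land=34.077, impact vy=-17.740
  bounce: vy ← 0.72·17.740 = 12.773
Arc 2: start y=0.000, vy=12.773 → t=2.607, apex=8.324, x_land=61.969, impact vy=-12.773
  bounce: vy ← 0.72·12.773 = 9.197
Arc 3: start y=0.000, vy=9.197 → t=1.877, apex=4.315, x_land=82.051, impact vy=-9.197
  bounce: vy ← 0.72·9.197 = 6.622
Arc 4: start y=0.000, vy=6.622 → t=1.351, apex=2.237, x_land=96.511, impact vy=-6.622
  bounce: vy ← 0.72·6.622 = 4.768

1 3.185 16.057 34.077
2 2.607 8.324 61.969
3 1.877 4.315 82.051
4 1.351 2.237 96.511
final: 96.511 4.768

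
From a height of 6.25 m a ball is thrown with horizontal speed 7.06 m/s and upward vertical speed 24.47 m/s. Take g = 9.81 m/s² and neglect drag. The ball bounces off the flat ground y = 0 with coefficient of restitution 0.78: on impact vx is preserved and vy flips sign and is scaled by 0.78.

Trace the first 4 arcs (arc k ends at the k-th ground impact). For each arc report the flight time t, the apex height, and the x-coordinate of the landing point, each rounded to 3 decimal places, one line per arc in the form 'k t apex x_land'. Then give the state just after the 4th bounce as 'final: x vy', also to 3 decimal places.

Arc 1: start y=6.250, vy=24.470 → t=5.232, apex=36.769, x_land=36.940, impact vy=-26.859
  bounce: vy ← 0.78·26.859 = 20.950
Arc 2: start y=0.000, vy=20.950 → t=4.271, apex=22.370, x_land=67.094, impact vy=-20.950
  bounce: vy ← 0.78·20.950 = 16.341
Arc 3: start y=0.000, vy=16.341 → t=3.332, apex=13.610, x_land=90.615, impact vy=-16.341
  bounce: vy ← 0.78·16.341 = 12.746
Arc 4: start y=0.000, vy=12.746 → t=2.599, apex=8.280, x_land=108.961, impact vy=-12.746
  bounce: vy ← 0.78·12.746 = 9.942

1 5.232 36.769 36.940
2 4.271 22.370 67.094
3 3.332 13.610 90.615
4 2.599 8.280 108.961
final: 108.961 9.942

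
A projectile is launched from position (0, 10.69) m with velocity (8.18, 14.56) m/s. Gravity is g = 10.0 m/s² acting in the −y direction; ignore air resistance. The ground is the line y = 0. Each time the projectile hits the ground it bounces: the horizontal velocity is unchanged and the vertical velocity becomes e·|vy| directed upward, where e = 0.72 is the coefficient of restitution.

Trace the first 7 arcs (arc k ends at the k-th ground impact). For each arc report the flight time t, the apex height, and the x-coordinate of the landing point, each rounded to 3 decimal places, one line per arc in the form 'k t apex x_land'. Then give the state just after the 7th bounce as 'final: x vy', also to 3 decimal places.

Arc 1: start y=10.690, vy=14.560 → t=3.519, apex=21.290, x_land=28.789, impact vy=-20.635
  bounce: vy ← 0.72·20.635 = 14.857
Arc 2: start y=0.000, vy=14.857 → t=2.971, apex=11.037, x_land=53.095, impact vy=-14.857
  bounce: vy ← 0.72·14.857 = 10.697
Arc 3: start y=0.000, vy=10.697 → t=2.139, apex=5.721, x_land=70.596, impact vy=-10.697
  bounce: vy ← 0.72·10.697 = 7.702
Arc 4: start y=0.000, vy=7.702 → t=1.540, apex=2.966, x_land=83.196, impact vy=-7.702
  bounce: vy ← 0.72·7.702 = 5.545
Arc 5: start y=0.000, vy=5.545 → t=1.109, apex=1.538, x_land=92.268, impact vy=-5.545
  bounce: vy ← 0.72·5.545 = 3.993
Arc 6: start y=0.000, vy=3.993 → t=0.799, apex=0.797, x_land=98.800, impact vy=-3.993
  bounce: vy ← 0.72·3.993 = 2.875
Arc 7: start y=0.000, vy=2.875 → t=0.575, apex=0.413, x_land=103.503, impact vy=-2.875
  bounce: vy ← 0.72·2.875 = 2.070

1 3.519 21.290 28.789
2 2.971 11.037 53.095
3 2.139 5.721 70.596
4 1.540 2.966 83.196
5 1.109 1.538 92.268
6 0.799 0.797 98.800
7 0.575 0.413 103.503
final: 103.503 2.070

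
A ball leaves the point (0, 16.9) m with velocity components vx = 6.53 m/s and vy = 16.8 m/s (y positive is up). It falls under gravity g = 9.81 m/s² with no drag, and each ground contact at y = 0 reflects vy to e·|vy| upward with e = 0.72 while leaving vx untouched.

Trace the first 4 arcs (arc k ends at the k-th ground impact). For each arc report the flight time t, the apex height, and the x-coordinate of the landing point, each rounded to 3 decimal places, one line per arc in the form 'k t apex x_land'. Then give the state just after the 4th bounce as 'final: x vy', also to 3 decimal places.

1 4.238 31.285 27.675
2 3.637 16.218 51.422
3 2.618 8.408 68.521
4 1.885 4.358 80.832
final: 80.832 6.658

Arc 1: start y=16.900, vy=16.800 → t=4.238, apex=31.285, x_land=27.675, impact vy=-24.775
  bounce: vy ← 0.72·24.775 = 17.838
Arc 2: start y=0.000, vy=17.838 → t=3.637, apex=16.218, x_land=51.422, impact vy=-17.838
  bounce: vy ← 0.72·17.838 = 12.844
Arc 3: start y=0.000, vy=12.844 → t=2.618, apex=8.408, x_land=68.521, impact vy=-12.844
  bounce: vy ← 0.72·12.844 = 9.247
Arc 4: start y=0.000, vy=9.247 → t=1.885, apex=4.358, x_land=80.832, impact vy=-9.247
  bounce: vy ← 0.72·9.247 = 6.658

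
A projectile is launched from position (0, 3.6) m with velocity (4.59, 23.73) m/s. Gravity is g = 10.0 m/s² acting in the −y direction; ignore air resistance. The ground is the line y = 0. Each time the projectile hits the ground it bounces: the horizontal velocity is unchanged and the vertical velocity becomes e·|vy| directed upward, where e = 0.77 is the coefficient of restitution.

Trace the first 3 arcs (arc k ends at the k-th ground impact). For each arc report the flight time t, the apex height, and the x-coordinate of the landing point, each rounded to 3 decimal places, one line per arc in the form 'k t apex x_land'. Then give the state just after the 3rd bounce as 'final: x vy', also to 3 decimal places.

Arc 1: start y=3.600, vy=23.730 → t=4.893, apex=31.756, x_land=22.460, impact vy=-25.201
  bounce: vy ← 0.77·25.201 = 19.405
Arc 2: start y=0.000, vy=19.405 → t=3.881, apex=18.828, x_land=40.273, impact vy=-19.405
  bounce: vy ← 0.77·19.405 = 14.942
Arc 3: start y=0.000, vy=14.942 → t=2.988, apex=11.163, x_land=53.990, impact vy=-14.942
  bounce: vy ← 0.77·14.942 = 11.505

1 4.893 31.756 22.460
2 3.881 18.828 40.273
3 2.988 11.163 53.990
final: 53.990 11.505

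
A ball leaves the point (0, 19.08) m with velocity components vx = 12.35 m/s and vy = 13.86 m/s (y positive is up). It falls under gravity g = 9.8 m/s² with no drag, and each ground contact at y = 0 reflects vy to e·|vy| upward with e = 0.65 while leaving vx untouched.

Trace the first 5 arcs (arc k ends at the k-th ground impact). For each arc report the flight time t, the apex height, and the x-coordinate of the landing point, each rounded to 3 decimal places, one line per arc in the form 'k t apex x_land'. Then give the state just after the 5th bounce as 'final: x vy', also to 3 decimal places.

1 3.842 28.881 47.449
2 3.156 12.202 86.427
3 2.051 5.155 111.763
4 1.333 2.178 128.231
5 0.867 0.920 138.935
final: 138.935 2.761

Arc 1: start y=19.080, vy=13.860 → t=3.842, apex=28.881, x_land=47.449, impact vy=-23.792
  bounce: vy ← 0.65·23.792 = 15.465
Arc 2: start y=0.000, vy=15.465 → t=3.156, apex=12.202, x_land=86.427, impact vy=-15.465
  bounce: vy ← 0.65·15.465 = 10.052
Arc 3: start y=0.000, vy=10.052 → t=2.051, apex=5.155, x_land=111.763, impact vy=-10.052
  bounce: vy ← 0.65·10.052 = 6.534
Arc 4: start y=0.000, vy=6.534 → t=1.333, apex=2.178, x_land=128.231, impact vy=-6.534
  bounce: vy ← 0.65·6.534 = 4.247
Arc 5: start y=0.000, vy=4.247 → t=0.867, apex=0.920, x_land=138.935, impact vy=-4.247
  bounce: vy ← 0.65·4.247 = 2.761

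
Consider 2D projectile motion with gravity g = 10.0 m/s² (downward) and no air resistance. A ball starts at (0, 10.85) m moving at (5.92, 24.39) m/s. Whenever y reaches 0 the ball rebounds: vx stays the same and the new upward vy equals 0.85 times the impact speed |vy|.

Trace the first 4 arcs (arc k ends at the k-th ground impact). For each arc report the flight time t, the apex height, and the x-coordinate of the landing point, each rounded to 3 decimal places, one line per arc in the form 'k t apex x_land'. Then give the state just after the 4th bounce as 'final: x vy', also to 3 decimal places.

Arc 1: start y=10.850, vy=24.390 → t=5.288, apex=40.594, x_land=31.307, impact vy=-28.493
  bounce: vy ← 0.85·28.493 = 24.219
Arc 2: start y=0.000, vy=24.219 → t=4.844, apex=29.329, x_land=59.983, impact vy=-24.219
  bounce: vy ← 0.85·24.219 = 20.586
Arc 3: start y=0.000, vy=20.586 → t=4.117, apex=21.190, x_land=84.357, impact vy=-20.586
  bounce: vy ← 0.85·20.586 = 17.498
Arc 4: start y=0.000, vy=17.498 → t=3.500, apex=15.310, x_land=105.075, impact vy=-17.498
  bounce: vy ← 0.85·17.498 = 14.874

1 5.288 40.594 31.307
2 4.844 29.329 59.983
3 4.117 21.190 84.357
4 3.500 15.310 105.075
final: 105.075 14.874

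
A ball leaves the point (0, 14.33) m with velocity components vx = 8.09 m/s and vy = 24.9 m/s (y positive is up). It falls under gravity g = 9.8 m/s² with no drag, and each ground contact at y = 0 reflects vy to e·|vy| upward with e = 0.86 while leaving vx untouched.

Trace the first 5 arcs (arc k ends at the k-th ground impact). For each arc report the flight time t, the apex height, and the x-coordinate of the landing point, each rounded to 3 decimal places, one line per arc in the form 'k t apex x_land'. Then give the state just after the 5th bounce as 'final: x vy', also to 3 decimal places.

1 5.604 45.963 45.333
2 5.268 33.994 87.950
3 4.530 25.142 124.600
4 3.896 18.595 156.120
5 3.351 13.753 183.227
final: 183.227 14.120

Arc 1: start y=14.330, vy=24.900 → t=5.604, apex=45.963, x_land=45.333, impact vy=-30.015
  bounce: vy ← 0.86·30.015 = 25.813
Arc 2: start y=0.000, vy=25.813 → t=5.268, apex=33.994, x_land=87.950, impact vy=-25.813
  bounce: vy ← 0.86·25.813 = 22.199
Arc 3: start y=0.000, vy=22.199 → t=4.530, apex=25.142, x_land=124.600, impact vy=-22.199
  bounce: vy ← 0.86·22.199 = 19.091
Arc 4: start y=0.000, vy=19.091 → t=3.896, apex=18.595, x_land=156.120, impact vy=-19.091
  bounce: vy ← 0.86·19.091 = 16.418
Arc 5: start y=0.000, vy=16.418 → t=3.351, apex=13.753, x_land=183.227, impact vy=-16.418
  bounce: vy ← 0.86·16.418 = 14.120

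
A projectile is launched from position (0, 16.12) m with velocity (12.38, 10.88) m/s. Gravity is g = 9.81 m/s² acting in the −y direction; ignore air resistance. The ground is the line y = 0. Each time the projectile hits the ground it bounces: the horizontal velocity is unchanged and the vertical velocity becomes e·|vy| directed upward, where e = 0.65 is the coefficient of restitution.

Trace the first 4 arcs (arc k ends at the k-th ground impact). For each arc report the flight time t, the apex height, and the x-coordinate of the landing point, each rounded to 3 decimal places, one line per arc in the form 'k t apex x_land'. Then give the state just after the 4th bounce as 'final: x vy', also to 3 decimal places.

Arc 1: start y=16.120, vy=10.880 → t=3.234, apex=22.153, x_land=40.040, impact vy=-20.848
  bounce: vy ← 0.65·20.848 = 13.551
Arc 2: start y=0.000, vy=13.551 → t=2.763, apex=9.360, x_land=74.243, impact vy=-13.551
  bounce: vy ← 0.65·13.551 = 8.808
Arc 3: start y=0.000, vy=8.808 → t=1.796, apex=3.955, x_land=96.475, impact vy=-8.808
  bounce: vy ← 0.65·8.808 = 5.725
Arc 4: start y=0.000, vy=5.725 → t=1.167, apex=1.671, x_land=110.926, impact vy=-5.725
  bounce: vy ← 0.65·5.725 = 3.722

1 3.234 22.153 40.040
2 2.763 9.360 74.243
3 1.796 3.955 96.475
4 1.167 1.671 110.926
final: 110.926 3.722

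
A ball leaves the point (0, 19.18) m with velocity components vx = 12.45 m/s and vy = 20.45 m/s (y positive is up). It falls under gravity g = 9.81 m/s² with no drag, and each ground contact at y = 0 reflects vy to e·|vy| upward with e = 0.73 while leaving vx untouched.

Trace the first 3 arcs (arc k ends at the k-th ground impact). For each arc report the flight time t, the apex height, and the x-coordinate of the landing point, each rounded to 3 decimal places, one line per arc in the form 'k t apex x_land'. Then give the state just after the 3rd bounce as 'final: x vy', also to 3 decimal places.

1 4.958 40.495 61.726
2 4.195 21.580 113.954
3 3.062 11.500 152.081
final: 152.081 10.965

Arc 1: start y=19.180, vy=20.450 → t=4.958, apex=40.495, x_land=61.726, impact vy=-28.187
  bounce: vy ← 0.73·28.187 = 20.577
Arc 2: start y=0.000, vy=20.577 → t=4.195, apex=21.580, x_land=113.954, impact vy=-20.577
  bounce: vy ← 0.73·20.577 = 15.021
Arc 3: start y=0.000, vy=15.021 → t=3.062, apex=11.500, x_land=152.081, impact vy=-15.021
  bounce: vy ← 0.73·15.021 = 10.965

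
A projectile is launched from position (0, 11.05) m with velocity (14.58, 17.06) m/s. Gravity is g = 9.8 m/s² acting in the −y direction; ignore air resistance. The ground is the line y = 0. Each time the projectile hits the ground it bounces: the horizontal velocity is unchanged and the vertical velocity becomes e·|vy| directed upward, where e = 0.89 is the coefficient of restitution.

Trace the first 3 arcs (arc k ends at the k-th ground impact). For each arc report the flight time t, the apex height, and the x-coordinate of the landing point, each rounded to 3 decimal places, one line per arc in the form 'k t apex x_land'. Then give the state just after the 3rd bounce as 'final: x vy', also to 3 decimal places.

1 4.040 25.899 58.901
2 4.092 20.515 118.566
3 3.642 16.250 171.669
final: 171.669 15.883

Arc 1: start y=11.050, vy=17.060 → t=4.040, apex=25.899, x_land=58.901, impact vy=-22.531
  bounce: vy ← 0.89·22.531 = 20.052
Arc 2: start y=0.000, vy=20.052 → t=4.092, apex=20.515, x_land=118.566, impact vy=-20.052
  bounce: vy ← 0.89·20.052 = 17.846
Arc 3: start y=0.000, vy=17.846 → t=3.642, apex=16.250, x_land=171.669, impact vy=-17.846
  bounce: vy ← 0.89·17.846 = 15.883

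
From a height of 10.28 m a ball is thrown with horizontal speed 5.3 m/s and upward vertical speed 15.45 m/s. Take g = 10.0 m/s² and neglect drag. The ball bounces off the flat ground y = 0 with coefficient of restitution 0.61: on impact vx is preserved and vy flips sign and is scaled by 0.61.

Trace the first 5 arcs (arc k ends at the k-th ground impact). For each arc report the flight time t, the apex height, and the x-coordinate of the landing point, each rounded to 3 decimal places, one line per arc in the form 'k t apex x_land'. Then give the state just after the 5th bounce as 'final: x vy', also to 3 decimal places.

Arc 1: start y=10.280, vy=15.450 → t=3.653, apex=22.215, x_land=19.360, impact vy=-21.078
  bounce: vy ← 0.61·21.078 = 12.858
Arc 2: start y=0.000, vy=12.858 → t=2.572, apex=8.266, x_land=32.989, impact vy=-12.858
  bounce: vy ← 0.61·12.858 = 7.843
Arc 3: start y=0.000, vy=7.843 → t=1.569, apex=3.076, x_land=41.303, impact vy=-7.843
  bounce: vy ← 0.61·7.843 = 4.784
Arc 4: start y=0.000, vy=4.784 → t=0.957, apex=1.145, x_land=46.375, impact vy=-4.784
  bounce: vy ← 0.61·4.784 = 2.918
Arc 5: start y=0.000, vy=2.918 → t=0.584, apex=0.426, x_land=49.468, impact vy=-2.918
  bounce: vy ← 0.61·2.918 = 1.780

1 3.653 22.215 19.360
2 2.572 8.266 32.989
3 1.569 3.076 41.303
4 0.957 1.145 46.375
5 0.584 0.426 49.468
final: 49.468 1.780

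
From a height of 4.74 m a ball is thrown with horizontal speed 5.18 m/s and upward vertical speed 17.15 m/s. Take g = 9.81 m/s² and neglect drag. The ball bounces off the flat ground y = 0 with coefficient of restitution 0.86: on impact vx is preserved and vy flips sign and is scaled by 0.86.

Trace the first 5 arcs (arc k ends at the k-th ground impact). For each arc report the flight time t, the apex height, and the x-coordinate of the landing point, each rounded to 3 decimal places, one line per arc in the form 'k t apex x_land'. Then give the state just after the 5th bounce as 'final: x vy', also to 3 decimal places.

Arc 1: start y=4.740, vy=17.150 → t=3.754, apex=19.731, x_land=19.445, impact vy=-19.675
  bounce: vy ← 0.86·19.675 = 16.921
Arc 2: start y=0.000, vy=16.921 → t=3.450, apex=14.593, x_land=37.315, impact vy=-16.921
  bounce: vy ← 0.86·16.921 = 14.552
Arc 3: start y=0.000, vy=14.552 → t=2.967, apex=10.793, x_land=52.682, impact vy=-14.552
  bounce: vy ← 0.86·14.552 = 12.515
Arc 4: start y=0.000, vy=12.515 → t=2.551, apex=7.982, x_land=65.899, impact vy=-12.515
  bounce: vy ← 0.86·12.515 = 10.763
Arc 5: start y=0.000, vy=10.763 → t=2.194, apex=5.904, x_land=77.265, impact vy=-10.763
  bounce: vy ← 0.86·10.763 = 9.256

1 3.754 19.731 19.445
2 3.450 14.593 37.315
3 2.967 10.793 52.682
4 2.551 7.982 65.899
5 2.194 5.904 77.265
final: 77.265 9.256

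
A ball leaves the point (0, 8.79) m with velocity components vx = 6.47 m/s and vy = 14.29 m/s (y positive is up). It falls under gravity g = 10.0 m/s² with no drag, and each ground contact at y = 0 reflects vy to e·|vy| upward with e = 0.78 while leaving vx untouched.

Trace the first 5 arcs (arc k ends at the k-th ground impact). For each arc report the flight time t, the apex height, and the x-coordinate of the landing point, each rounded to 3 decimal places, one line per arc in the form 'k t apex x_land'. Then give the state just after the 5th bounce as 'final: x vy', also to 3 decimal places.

Arc 1: start y=8.790, vy=14.290 → t=3.378, apex=19.000, x_land=21.858, impact vy=-19.494
  bounce: vy ← 0.78·19.494 = 15.205
Arc 2: start y=0.000, vy=15.205 → t=3.041, apex=11.560, x_land=41.533, impact vy=-15.205
  bounce: vy ← 0.78·15.205 = 11.860
Arc 3: start y=0.000, vy=11.860 → t=2.372, apex=7.033, x_land=56.880, impact vy=-11.860
  bounce: vy ← 0.78·11.860 = 9.251
Arc 4: start y=0.000, vy=9.251 → t=1.850, apex=4.279, x_land=68.851, impact vy=-9.251
  bounce: vy ← 0.78·9.251 = 7.216
Arc 5: start y=0.000, vy=7.216 → t=1.443, apex=2.603, x_land=78.188, impact vy=-7.216
  bounce: vy ← 0.78·7.216 = 5.628

1 3.378 19.000 21.858
2 3.041 11.560 41.533
3 2.372 7.033 56.880
4 1.850 4.279 68.851
5 1.443 2.603 78.188
final: 78.188 5.628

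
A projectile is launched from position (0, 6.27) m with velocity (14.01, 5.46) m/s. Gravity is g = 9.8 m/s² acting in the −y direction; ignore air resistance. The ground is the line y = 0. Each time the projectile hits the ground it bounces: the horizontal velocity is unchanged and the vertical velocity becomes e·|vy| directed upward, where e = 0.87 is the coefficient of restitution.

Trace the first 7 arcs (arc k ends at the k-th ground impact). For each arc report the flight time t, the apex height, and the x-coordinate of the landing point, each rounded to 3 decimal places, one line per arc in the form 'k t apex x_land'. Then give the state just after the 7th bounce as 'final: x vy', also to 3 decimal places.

Arc 1: start y=6.270, vy=5.460 → t=1.818, apex=7.791, x_land=25.472, impact vy=-12.357
  bounce: vy ← 0.87·12.357 = 10.751
Arc 2: start y=0.000, vy=10.751 → t=2.194, apex=5.897, x_land=56.210, impact vy=-10.751
  bounce: vy ← 0.87·10.751 = 9.353
Arc 3: start y=0.000, vy=9.353 → t=1.909, apex=4.463, x_land=82.953, impact vy=-9.353
  bounce: vy ← 0.87·9.353 = 8.137
Arc 4: start y=0.000, vy=8.137 → t=1.661, apex=3.378, x_land=106.219, impact vy=-8.137
  bounce: vy ← 0.87·8.137 = 7.079
Arc 5: start y=0.000, vy=7.079 → t=1.445, apex=2.557, x_land=126.461, impact vy=-7.079
  bounce: vy ← 0.87·7.079 = 6.159
Arc 6: start y=0.000, vy=6.159 → t=1.257, apex=1.935, x_land=144.071, impact vy=-6.159
  bounce: vy ← 0.87·6.159 = 5.358
Arc 7: start y=0.000, vy=5.358 → t=1.094, apex=1.465, x_land=159.392, impact vy=-5.358
  bounce: vy ← 0.87·5.358 = 4.662

1 1.818 7.791 25.472
2 2.194 5.897 56.210
3 1.909 4.463 82.953
4 1.661 3.378 106.219
5 1.445 2.557 126.461
6 1.257 1.935 144.071
7 1.094 1.465 159.392
final: 159.392 4.662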